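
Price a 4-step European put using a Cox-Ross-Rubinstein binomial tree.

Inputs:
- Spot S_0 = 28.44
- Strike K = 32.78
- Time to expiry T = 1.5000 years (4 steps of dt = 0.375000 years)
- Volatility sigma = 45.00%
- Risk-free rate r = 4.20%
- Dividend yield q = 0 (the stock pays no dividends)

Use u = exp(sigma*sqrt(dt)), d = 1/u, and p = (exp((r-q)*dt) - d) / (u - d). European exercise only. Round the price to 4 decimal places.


Answer: Price = V(0,0) = 7.8310

Derivation:
dt = T/N = 0.375000
u = exp(sigma*sqrt(dt)) = 1.317278; d = 1/u = 0.759141
p = (exp((r-q)*dt) - d) / (u - d) = 0.459983
Discount per step: exp(-r*dt) = 0.984373
Stock lattice S(k, i) with i counting down-moves:
  k=0: S(0,0) = 28.4400
  k=1: S(1,0) = 37.4634; S(1,1) = 21.5900
  k=2: S(2,0) = 49.3497; S(2,1) = 28.4400; S(2,2) = 16.3898
  k=3: S(3,0) = 65.0073; S(3,1) = 37.4634; S(3,2) = 21.5900; S(3,3) = 12.4422
  k=4: S(4,0) = 85.6327; S(4,1) = 49.3497; S(4,2) = 28.4400; S(4,3) = 16.3898; S(4,4) = 9.4454
Terminal payoffs V(N, i) = max(K - S_T, 0):
  V(4,0) = 0.000000; V(4,1) = 0.000000; V(4,2) = 4.340000; V(4,3) = 16.390164; V(4,4) = 23.334615
Backward induction: V(k, i) = exp(-r*dt) * [p * V(k+1, i) + (1-p) * V(k+1, i+1)].
  V(3,0) = exp(-r*dt) * [p*0.000000 + (1-p)*0.000000] = 0.000000
  V(3,1) = exp(-r*dt) * [p*0.000000 + (1-p)*4.340000] = 2.307050
  V(3,2) = exp(-r*dt) * [p*4.340000 + (1-p)*16.390164] = 10.677786
  V(3,3) = exp(-r*dt) * [p*16.390164 + (1-p)*23.334615] = 19.825561
  V(2,0) = exp(-r*dt) * [p*0.000000 + (1-p)*2.307050] = 1.226378
  V(2,1) = exp(-r*dt) * [p*2.307050 + (1-p)*10.677786] = 6.720700
  V(2,2) = exp(-r*dt) * [p*10.677786 + (1-p)*19.825561] = 15.373687
  V(1,0) = exp(-r*dt) * [p*1.226378 + (1-p)*6.720700] = 4.127876
  V(1,1) = exp(-r*dt) * [p*6.720700 + (1-p)*15.373687] = 11.215419
  V(0,0) = exp(-r*dt) * [p*4.127876 + (1-p)*11.215419] = 7.830955


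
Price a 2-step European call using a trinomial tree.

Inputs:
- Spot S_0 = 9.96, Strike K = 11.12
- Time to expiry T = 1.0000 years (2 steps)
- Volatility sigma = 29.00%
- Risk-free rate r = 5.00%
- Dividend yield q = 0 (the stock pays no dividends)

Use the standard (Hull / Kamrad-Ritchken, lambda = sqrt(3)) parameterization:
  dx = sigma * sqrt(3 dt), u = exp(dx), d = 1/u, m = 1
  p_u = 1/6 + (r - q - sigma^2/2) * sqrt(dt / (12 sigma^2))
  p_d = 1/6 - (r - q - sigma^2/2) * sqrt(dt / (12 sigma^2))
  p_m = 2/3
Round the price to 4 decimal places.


dt = T/N = 0.500000; dx = sigma*sqrt(3*dt) = 0.355176
u = exp(dx) = 1.426432; d = 1/u = 0.701050
p_u = 0.172262, p_m = 0.666667, p_d = 0.161071
Discount per step: exp(-r*dt) = 0.975310
Stock lattice S(k, j) with j the centered position index:
  k=0: S(0,+0) = 9.9600
  k=1: S(1,-1) = 6.9825; S(1,+0) = 9.9600; S(1,+1) = 14.2073
  k=2: S(2,-2) = 4.8951; S(2,-1) = 6.9825; S(2,+0) = 9.9600; S(2,+1) = 14.2073; S(2,+2) = 20.2657
Terminal payoffs V(N, j) = max(S_T - K, 0):
  V(2,-2) = 0.000000; V(2,-1) = 0.000000; V(2,+0) = 0.000000; V(2,+1) = 3.087260; V(2,+2) = 9.145686
Backward induction: V(k, j) = exp(-r*dt) * [p_u * V(k+1, j+1) + p_m * V(k+1, j) + p_d * V(k+1, j-1)]
  V(1,-1) = exp(-r*dt) * [p_u*0.000000 + p_m*0.000000 + p_d*0.000000] = 0.000000
  V(1,+0) = exp(-r*dt) * [p_u*3.087260 + p_m*0.000000 + p_d*0.000000] = 0.518688
  V(1,+1) = exp(-r*dt) * [p_u*9.145686 + p_m*3.087260 + p_d*0.000000] = 3.543917
  V(0,+0) = exp(-r*dt) * [p_u*3.543917 + p_m*0.518688 + p_d*0.000000] = 0.932666

Answer: Price = V(0,0) = 0.9327


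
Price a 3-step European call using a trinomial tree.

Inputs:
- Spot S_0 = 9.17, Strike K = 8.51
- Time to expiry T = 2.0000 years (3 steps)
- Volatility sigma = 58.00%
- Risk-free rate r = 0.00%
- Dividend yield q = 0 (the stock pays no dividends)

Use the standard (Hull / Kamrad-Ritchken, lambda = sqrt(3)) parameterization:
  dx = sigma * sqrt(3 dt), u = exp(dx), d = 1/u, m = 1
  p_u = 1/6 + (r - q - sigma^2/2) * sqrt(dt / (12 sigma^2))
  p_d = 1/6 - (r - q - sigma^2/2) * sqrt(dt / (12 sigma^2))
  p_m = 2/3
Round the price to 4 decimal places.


Answer: Price = V(0,0) = 2.7986

Derivation:
dt = T/N = 0.666667; dx = sigma*sqrt(3*dt) = 0.820244
u = exp(dx) = 2.271054; d = 1/u = 0.440324
p_u = 0.098313, p_m = 0.666667, p_d = 0.235020
Discount per step: exp(-r*dt) = 1.000000
Stock lattice S(k, j) with j the centered position index:
  k=0: S(0,+0) = 9.1700
  k=1: S(1,-1) = 4.0378; S(1,+0) = 9.1700; S(1,+1) = 20.8256
  k=2: S(2,-2) = 1.7779; S(2,-1) = 4.0378; S(2,+0) = 9.1700; S(2,+1) = 20.8256; S(2,+2) = 47.2960
  k=3: S(3,-3) = 0.7829; S(3,-2) = 1.7779; S(3,-1) = 4.0378; S(3,+0) = 9.1700; S(3,+1) = 20.8256; S(3,+2) = 47.2960; S(3,+3) = 107.4117
Terminal payoffs V(N, j) = max(S_T - K, 0):
  V(3,-3) = 0.000000; V(3,-2) = 0.000000; V(3,-1) = 0.000000; V(3,+0) = 0.660000; V(3,+1) = 12.315562; V(3,+2) = 38.785967; V(3,+3) = 98.901675
Backward induction: V(k, j) = exp(-r*dt) * [p_u * V(k+1, j+1) + p_m * V(k+1, j) + p_d * V(k+1, j-1)]
  V(2,-2) = exp(-r*dt) * [p_u*0.000000 + p_m*0.000000 + p_d*0.000000] = 0.000000
  V(2,-1) = exp(-r*dt) * [p_u*0.660000 + p_m*0.000000 + p_d*0.000000] = 0.064887
  V(2,+0) = exp(-r*dt) * [p_u*12.315562 + p_m*0.660000 + p_d*0.000000] = 1.650780
  V(2,+1) = exp(-r*dt) * [p_u*38.785967 + p_m*12.315562 + p_d*0.660000] = 12.178653
  V(2,+2) = exp(-r*dt) * [p_u*98.901675 + p_m*38.785967 + p_d*12.315562] = 38.475040
  V(1,-1) = exp(-r*dt) * [p_u*1.650780 + p_m*0.064887 + p_d*0.000000] = 0.205551
  V(1,+0) = exp(-r*dt) * [p_u*12.178653 + p_m*1.650780 + p_d*0.064887] = 2.313090
  V(1,+1) = exp(-r*dt) * [p_u*38.475040 + p_m*12.178653 + p_d*1.650780] = 12.289666
  V(0,+0) = exp(-r*dt) * [p_u*12.289666 + p_m*2.313090 + p_d*0.205551] = 2.798602


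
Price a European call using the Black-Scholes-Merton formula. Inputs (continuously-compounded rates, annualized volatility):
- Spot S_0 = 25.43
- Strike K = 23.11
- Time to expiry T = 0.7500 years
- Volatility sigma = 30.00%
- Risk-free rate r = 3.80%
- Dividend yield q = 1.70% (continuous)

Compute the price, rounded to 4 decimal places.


Answer: Price = 4.0030

Derivation:
d1 = (ln(S/K) + (r - q + 0.5*sigma^2) * T) / (sigma * sqrt(T)) = 0.55873709
d2 = d1 - sigma * sqrt(T) = 0.29892947
exp(-rT) = 0.97190229; exp(-qT) = 0.98733094
C = S_0 * exp(-qT) * N(d1) - K * exp(-rT) * N(d2)
N(d1) = 0.71182942; N(d2) = 0.61750307
C = 25.4300 * 0.98733094 * 0.71182942 - 23.1100 * 0.97190229 * 0.61750307 = 4.0030


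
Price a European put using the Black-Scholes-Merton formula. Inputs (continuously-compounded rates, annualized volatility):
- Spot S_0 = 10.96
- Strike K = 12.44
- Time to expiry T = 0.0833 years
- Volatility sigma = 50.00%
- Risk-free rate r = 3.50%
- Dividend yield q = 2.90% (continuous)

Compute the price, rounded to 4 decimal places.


d1 = (ln(S/K) + (r - q + 0.5*sigma^2) * T) / (sigma * sqrt(T)) = -0.80211732
d2 = d1 - sigma * sqrt(T) = -0.94642602
exp(-rT) = 0.99708875; exp(-qT) = 0.99758722
P = K * exp(-rT) * N(-d2) - S_0 * exp(-qT) * N(-d1)
N(-d1) = 0.78875745; N(-d2) = 0.82803433
P = 12.4400 * 0.99708875 * 0.82803433 - 10.9600 * 0.99758722 * 0.78875745 = 1.6468

Answer: Price = 1.6468


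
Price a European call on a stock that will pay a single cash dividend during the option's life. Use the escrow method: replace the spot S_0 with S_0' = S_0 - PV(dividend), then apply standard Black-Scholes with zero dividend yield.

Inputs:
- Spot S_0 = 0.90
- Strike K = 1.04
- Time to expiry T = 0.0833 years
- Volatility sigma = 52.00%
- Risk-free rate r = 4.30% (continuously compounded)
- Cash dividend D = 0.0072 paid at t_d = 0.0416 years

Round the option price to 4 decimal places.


PV(D) = D * exp(-r * t_d) = 0.0072 * 0.99821280 = 0.00718713
S_0' = S_0 - PV(D) = 0.9000 - 0.00718713 = 0.89281287
d1 = (ln(S_0'/K) + (r + sigma^2/2)*T) / (sigma*sqrt(T)) = -0.91787026
d2 = d1 - sigma*sqrt(T) = -1.06795131
exp(-rT) = 0.99642451
N(d1) = 0.17934340; N(d2) = 0.14277124
C = S_0' * N(d1) - K * exp(-rT) * N(d2) = 0.89281287 * 0.17934340 - 1.0400 * 0.99642451 * 0.14277124 = 0.0122

Answer: Price = 0.0122


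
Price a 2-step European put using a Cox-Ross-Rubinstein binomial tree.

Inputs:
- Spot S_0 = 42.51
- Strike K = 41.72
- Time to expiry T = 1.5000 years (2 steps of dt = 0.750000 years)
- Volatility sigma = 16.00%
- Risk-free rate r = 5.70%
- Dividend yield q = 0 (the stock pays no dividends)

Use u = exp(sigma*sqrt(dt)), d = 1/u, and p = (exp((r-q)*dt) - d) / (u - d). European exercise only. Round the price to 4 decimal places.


Answer: Price = V(0,0) = 1.2427

Derivation:
dt = T/N = 0.750000
u = exp(sigma*sqrt(dt)) = 1.148623; d = 1/u = 0.870607
p = (exp((r-q)*dt) - d) / (u - d) = 0.622517
Discount per step: exp(-r*dt) = 0.958151
Stock lattice S(k, i) with i counting down-moves:
  k=0: S(0,0) = 42.5100
  k=1: S(1,0) = 48.8280; S(1,1) = 37.0095
  k=2: S(2,0) = 56.0849; S(2,1) = 42.5100; S(2,2) = 32.2208
Terminal payoffs V(N, i) = max(K - S_T, 0):
  V(2,0) = 0.000000; V(2,1) = 0.000000; V(2,2) = 9.499232
Backward induction: V(k, i) = exp(-r*dt) * [p * V(k+1, i) + (1-p) * V(k+1, i+1)].
  V(1,0) = exp(-r*dt) * [p*0.000000 + (1-p)*0.000000] = 0.000000
  V(1,1) = exp(-r*dt) * [p*0.000000 + (1-p)*9.499232] = 3.435739
  V(0,0) = exp(-r*dt) * [p*0.000000 + (1-p)*3.435739] = 1.242659


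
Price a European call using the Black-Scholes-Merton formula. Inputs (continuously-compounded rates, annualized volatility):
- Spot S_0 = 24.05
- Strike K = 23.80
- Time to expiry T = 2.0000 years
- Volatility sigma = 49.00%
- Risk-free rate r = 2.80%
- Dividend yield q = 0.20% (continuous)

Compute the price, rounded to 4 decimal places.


d1 = (ln(S/K) + (r - q + 0.5*sigma^2) * T) / (sigma * sqrt(T)) = 0.43660152
d2 = d1 - sigma * sqrt(T) = -0.25636313
exp(-rT) = 0.94553914; exp(-qT) = 0.99600799
C = S_0 * exp(-qT) * N(d1) - K * exp(-rT) * N(d2)
N(d1) = 0.66879982; N(d2) = 0.39883523
C = 24.0500 * 0.99600799 * 0.66879982 - 23.8000 * 0.94553914 * 0.39883523 = 7.0451

Answer: Price = 7.0451


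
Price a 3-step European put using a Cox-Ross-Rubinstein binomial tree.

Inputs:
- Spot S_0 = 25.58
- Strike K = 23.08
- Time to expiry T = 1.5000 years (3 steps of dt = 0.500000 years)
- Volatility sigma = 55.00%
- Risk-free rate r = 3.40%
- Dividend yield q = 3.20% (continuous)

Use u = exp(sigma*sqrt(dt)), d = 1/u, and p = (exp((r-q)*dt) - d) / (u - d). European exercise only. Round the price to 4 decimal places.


Answer: Price = V(0,0) = 5.3685

Derivation:
dt = T/N = 0.500000
u = exp(sigma*sqrt(dt)) = 1.475370; d = 1/u = 0.677796
p = (exp((r-q)*dt) - d) / (u - d) = 0.405234
Discount per step: exp(-r*dt) = 0.983144
Stock lattice S(k, i) with i counting down-moves:
  k=0: S(0,0) = 25.5800
  k=1: S(1,0) = 37.7400; S(1,1) = 17.3380
  k=2: S(2,0) = 55.6804; S(2,1) = 25.5800; S(2,2) = 11.7516
  k=3: S(3,0) = 82.1492; S(3,1) = 37.7400; S(3,2) = 17.3380; S(3,3) = 7.9652
Terminal payoffs V(N, i) = max(K - S_T, 0):
  V(3,0) = 0.000000; V(3,1) = 0.000000; V(3,2) = 5.741975; V(3,3) = 15.114780
Backward induction: V(k, i) = exp(-r*dt) * [p * V(k+1, i) + (1-p) * V(k+1, i+1)].
  V(2,0) = exp(-r*dt) * [p*0.000000 + (1-p)*0.000000] = 0.000000
  V(2,1) = exp(-r*dt) * [p*0.000000 + (1-p)*5.741975] = 3.357562
  V(2,2) = exp(-r*dt) * [p*5.741975 + (1-p)*15.114780] = 11.125840
  V(1,0) = exp(-r*dt) * [p*0.000000 + (1-p)*3.357562] = 1.963301
  V(1,1) = exp(-r*dt) * [p*3.357562 + (1-p)*11.125840] = 7.843389
  V(0,0) = exp(-r*dt) * [p*1.963301 + (1-p)*7.843389] = 5.368529


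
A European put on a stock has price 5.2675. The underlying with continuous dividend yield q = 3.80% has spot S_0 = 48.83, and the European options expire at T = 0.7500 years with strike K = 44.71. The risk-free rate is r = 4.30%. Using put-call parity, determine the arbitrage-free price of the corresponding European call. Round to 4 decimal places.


Answer: Call price = 9.4344

Derivation:
Put-call parity: C - P = S_0 * exp(-qT) - K * exp(-rT).
S_0 * exp(-qT) = 48.8300 * 0.97190229 = 47.45798902
K * exp(-rT) = 44.7100 * 0.96826449 = 43.29110516
C = P + S*exp(-qT) - K*exp(-rT)
C = 5.2675 + 47.45798902 - 43.29110516 = 9.4344


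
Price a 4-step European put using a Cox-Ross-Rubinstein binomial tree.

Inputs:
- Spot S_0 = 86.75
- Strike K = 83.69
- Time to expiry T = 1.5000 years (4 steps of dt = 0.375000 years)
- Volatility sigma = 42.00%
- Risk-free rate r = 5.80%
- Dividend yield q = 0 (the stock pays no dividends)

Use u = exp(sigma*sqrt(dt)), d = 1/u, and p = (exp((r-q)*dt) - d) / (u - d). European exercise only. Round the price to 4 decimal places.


Answer: Price = V(0,0) = 11.5008

Derivation:
dt = T/N = 0.375000
u = exp(sigma*sqrt(dt)) = 1.293299; d = 1/u = 0.773216
p = (exp((r-q)*dt) - d) / (u - d) = 0.478331
Discount per step: exp(-r*dt) = 0.978485
Stock lattice S(k, i) with i counting down-moves:
  k=0: S(0,0) = 86.7500
  k=1: S(1,0) = 112.1937; S(1,1) = 67.0765
  k=2: S(2,0) = 145.1000; S(2,1) = 86.7500; S(2,2) = 51.8647
  k=3: S(3,0) = 187.6577; S(3,1) = 112.1937; S(3,2) = 67.0765; S(3,3) = 40.1026
  k=4: S(4,0) = 242.6976; S(4,1) = 145.1000; S(4,2) = 86.7500; S(4,3) = 51.8647; S(4,4) = 31.0080
Terminal payoffs V(N, i) = max(K - S_T, 0):
  V(4,0) = 0.000000; V(4,1) = 0.000000; V(4,2) = 0.000000; V(4,3) = 31.825343; V(4,4) = 52.682016
Backward induction: V(k, i) = exp(-r*dt) * [p * V(k+1, i) + (1-p) * V(k+1, i+1)].
  V(3,0) = exp(-r*dt) * [p*0.000000 + (1-p)*0.000000] = 0.000000
  V(3,1) = exp(-r*dt) * [p*0.000000 + (1-p)*0.000000] = 0.000000
  V(3,2) = exp(-r*dt) * [p*0.000000 + (1-p)*31.825343] = 16.245082
  V(3,3) = exp(-r*dt) * [p*31.825343 + (1-p)*52.682016] = 41.786796
  V(2,0) = exp(-r*dt) * [p*0.000000 + (1-p)*0.000000] = 0.000000
  V(2,1) = exp(-r*dt) * [p*0.000000 + (1-p)*16.245082] = 8.292218
  V(2,2) = exp(-r*dt) * [p*16.245082 + (1-p)*41.786796] = 28.933202
  V(1,0) = exp(-r*dt) * [p*0.000000 + (1-p)*8.292218] = 4.232720
  V(1,1) = exp(-r*dt) * [p*8.292218 + (1-p)*28.933202] = 18.649893
  V(0,0) = exp(-r*dt) * [p*4.232720 + (1-p)*18.649893] = 11.500823


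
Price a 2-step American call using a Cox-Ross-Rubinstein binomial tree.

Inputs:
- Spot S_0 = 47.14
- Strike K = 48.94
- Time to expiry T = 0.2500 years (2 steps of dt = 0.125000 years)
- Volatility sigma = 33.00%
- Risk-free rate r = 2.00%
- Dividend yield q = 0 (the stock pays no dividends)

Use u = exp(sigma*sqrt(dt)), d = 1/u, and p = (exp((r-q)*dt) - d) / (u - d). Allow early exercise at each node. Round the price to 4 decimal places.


dt = T/N = 0.125000
u = exp(sigma*sqrt(dt)) = 1.123751; d = 1/u = 0.889876
p = (exp((r-q)*dt) - d) / (u - d) = 0.481568
Discount per step: exp(-r*dt) = 0.997503
Stock lattice S(k, i) with i counting down-moves:
  k=0: S(0,0) = 47.1400
  k=1: S(1,0) = 52.9736; S(1,1) = 41.9488
  k=2: S(2,0) = 59.5292; S(2,1) = 47.1400; S(2,2) = 37.3292
Terminal payoffs V(N, i) = max(S_T - K, 0):
  V(2,0) = 10.589211; V(2,1) = 0.000000; V(2,2) = 0.000000
Backward induction: V(k, i) = exp(-r*dt) * [p * V(k+1, i) + (1-p) * V(k+1, i+1)]; then take max(V_cont, immediate exercise) for American.
  V(1,0) = exp(-r*dt) * [p*10.589211 + (1-p)*0.000000] = 5.086690; exercise = 4.033645; V(1,0) = max -> 5.086690
  V(1,1) = exp(-r*dt) * [p*0.000000 + (1-p)*0.000000] = 0.000000; exercise = 0.000000; V(1,1) = max -> 0.000000
  V(0,0) = exp(-r*dt) * [p*5.086690 + (1-p)*0.000000] = 2.443469; exercise = 0.000000; V(0,0) = max -> 2.443469

Answer: Price = V(0,0) = 2.4435


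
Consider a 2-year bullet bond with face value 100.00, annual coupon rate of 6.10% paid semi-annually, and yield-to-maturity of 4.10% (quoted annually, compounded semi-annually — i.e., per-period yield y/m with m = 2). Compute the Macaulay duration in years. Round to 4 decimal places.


Coupon per period c = face * coupon_rate / m = 3.050000
Periods per year m = 2; per-period yield y/m = 0.020500
Number of cashflows N = 4
Cashflows (t years, CF_t, discount factor 1/(1+y/m)^(m*t), PV):
  t = 0.5000: CF_t = 3.050000, DF = 0.979912, PV = 2.988731
  t = 1.0000: CF_t = 3.050000, DF = 0.960227, PV = 2.928693
  t = 1.5000: CF_t = 3.050000, DF = 0.940938, PV = 2.869861
  t = 2.0000: CF_t = 103.050000, DF = 0.922036, PV = 95.015829
Price P = sum_t PV_t = 103.803113
Macaulay numerator sum_t t * PV_t:
  t * PV_t at t = 0.5000: 1.494366
  t * PV_t at t = 1.0000: 2.928693
  t * PV_t at t = 1.5000: 4.304791
  t * PV_t at t = 2.0000: 190.031657
Macaulay duration D = (sum_t t * PV_t) / P = 198.759506 / 103.803113 = 1.914774

Answer: Macaulay duration = 1.9148 years


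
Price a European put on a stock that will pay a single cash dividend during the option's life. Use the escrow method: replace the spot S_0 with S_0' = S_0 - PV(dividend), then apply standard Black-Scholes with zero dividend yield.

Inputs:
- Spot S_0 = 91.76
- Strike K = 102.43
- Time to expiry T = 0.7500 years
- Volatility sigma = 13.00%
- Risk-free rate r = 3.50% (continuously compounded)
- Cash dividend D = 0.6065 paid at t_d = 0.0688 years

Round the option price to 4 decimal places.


PV(D) = D * exp(-r * t_d) = 0.6065 * 0.99759490 = 0.60504130
S_0' = S_0 - PV(D) = 91.7600 - 0.60504130 = 91.15495870
d1 = (ln(S_0'/K) + (r + sigma^2/2)*T) / (sigma*sqrt(T)) = -0.74639165
d2 = d1 - sigma*sqrt(T) = -0.85897496
exp(-rT) = 0.97409154
N(-d1) = 0.77228457; N(-d2) = 0.80482283
P = K * exp(-rT) * N(-d2) - S_0' * N(-d1) = 102.4300 * 0.97409154 * 0.80482283 - 91.15495870 * 0.77228457 = 9.9046

Answer: Price = 9.9046


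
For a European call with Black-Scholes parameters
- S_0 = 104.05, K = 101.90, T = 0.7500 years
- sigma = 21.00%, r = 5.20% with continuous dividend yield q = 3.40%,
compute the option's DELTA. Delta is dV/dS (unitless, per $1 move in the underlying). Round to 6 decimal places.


d1 = 0.2799715112; d2 = 0.0981061764
phi(d1) = 0.3836093520; exp(-qT) = 0.9748223790; exp(-rT) = 0.9617507091
N(d1) = 0.6102503190
Delta = exp(-qT) * N(d1) = 0.9748223790 * 0.6102503190 = 0.594886

Answer: Delta = 0.594886


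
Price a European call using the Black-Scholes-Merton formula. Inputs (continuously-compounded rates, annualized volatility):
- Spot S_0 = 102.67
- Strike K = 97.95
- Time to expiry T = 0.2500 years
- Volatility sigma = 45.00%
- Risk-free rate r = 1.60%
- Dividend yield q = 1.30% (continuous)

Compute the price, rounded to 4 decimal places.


d1 = (ln(S/K) + (r - q + 0.5*sigma^2) * T) / (sigma * sqrt(T)) = 0.32500141
d2 = d1 - sigma * sqrt(T) = 0.10000141
exp(-rT) = 0.99600799; exp(-qT) = 0.99675528
C = S_0 * exp(-qT) * N(d1) - K * exp(-rT) * N(d2)
N(d1) = 0.62741000; N(d2) = 0.53982840
C = 102.6700 * 0.99675528 * 0.62741000 - 97.9500 * 0.99600799 * 0.53982840 = 11.5421

Answer: Price = 11.5421


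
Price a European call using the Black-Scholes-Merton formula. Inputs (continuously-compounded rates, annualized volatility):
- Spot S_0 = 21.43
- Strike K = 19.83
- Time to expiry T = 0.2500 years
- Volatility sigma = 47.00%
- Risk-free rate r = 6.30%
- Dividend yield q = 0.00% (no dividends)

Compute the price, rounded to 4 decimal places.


d1 = (ln(S/K) + (r - q + 0.5*sigma^2) * T) / (sigma * sqrt(T)) = 0.51471646
d2 = d1 - sigma * sqrt(T) = 0.27971646
exp(-rT) = 0.98437338; exp(-qT) = 1.00000000
C = S_0 * exp(-qT) * N(d1) - K * exp(-rT) * N(d2)
N(d1) = 0.69662441; N(d2) = 0.61015247
C = 21.4300 * 1.00000000 * 0.69662441 - 19.8300 * 0.98437338 * 0.61015247 = 3.0184

Answer: Price = 3.0184


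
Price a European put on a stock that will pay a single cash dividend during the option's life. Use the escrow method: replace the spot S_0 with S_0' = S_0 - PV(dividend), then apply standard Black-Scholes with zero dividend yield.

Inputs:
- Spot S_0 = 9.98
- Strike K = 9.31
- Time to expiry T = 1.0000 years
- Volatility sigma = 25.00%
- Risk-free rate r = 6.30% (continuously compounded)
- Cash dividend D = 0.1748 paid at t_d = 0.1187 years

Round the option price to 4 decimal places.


PV(D) = D * exp(-r * t_d) = 0.1748 * 0.99254979 = 0.17349770
S_0' = S_0 - PV(D) = 9.9800 - 0.17349770 = 9.80650230
d1 = (ln(S_0'/K) + (r + sigma^2/2)*T) / (sigma*sqrt(T)) = 0.58482630
d2 = d1 - sigma*sqrt(T) = 0.33482630
exp(-rT) = 0.93894347
N(-d1) = 0.27933226; N(-d2) = 0.36887806
P = K * exp(-rT) * N(-d2) - S_0' * N(-d1) = 9.3100 * 0.93894347 * 0.36887806 - 9.80650230 * 0.27933226 = 0.4853

Answer: Price = 0.4853


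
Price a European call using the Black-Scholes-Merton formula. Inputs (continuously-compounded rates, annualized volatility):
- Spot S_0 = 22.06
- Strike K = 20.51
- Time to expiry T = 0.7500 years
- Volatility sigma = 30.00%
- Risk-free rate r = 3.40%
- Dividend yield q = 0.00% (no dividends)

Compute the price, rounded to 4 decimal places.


Answer: Price = 3.3593

Derivation:
d1 = (ln(S/K) + (r - q + 0.5*sigma^2) * T) / (sigma * sqrt(T)) = 0.50846638
d2 = d1 - sigma * sqrt(T) = 0.24865876
exp(-rT) = 0.97482238; exp(-qT) = 1.00000000
C = S_0 * exp(-qT) * N(d1) - K * exp(-rT) * N(d2)
N(d1) = 0.69443685; N(d2) = 0.59818763
C = 22.0600 * 1.00000000 * 0.69443685 - 20.5100 * 0.97482238 * 0.59818763 = 3.3593


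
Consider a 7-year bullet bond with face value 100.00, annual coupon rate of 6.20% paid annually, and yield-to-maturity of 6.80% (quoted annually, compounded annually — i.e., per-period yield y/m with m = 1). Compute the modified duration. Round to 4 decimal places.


Answer: Modified duration = 5.4919

Derivation:
Coupon per period c = face * coupon_rate / m = 6.200000
Periods per year m = 1; per-period yield y/m = 0.068000
Number of cashflows N = 7
Cashflows (t years, CF_t, discount factor 1/(1+y/m)^(m*t), PV):
  t = 1.0000: CF_t = 6.200000, DF = 0.936330, PV = 5.805243
  t = 2.0000: CF_t = 6.200000, DF = 0.876713, PV = 5.435621
  t = 3.0000: CF_t = 6.200000, DF = 0.820892, PV = 5.089533
  t = 4.0000: CF_t = 6.200000, DF = 0.768626, PV = 4.765480
  t = 5.0000: CF_t = 6.200000, DF = 0.719687, PV = 4.462060
  t = 6.0000: CF_t = 6.200000, DF = 0.673864, PV = 4.177959
  t = 7.0000: CF_t = 106.200000, DF = 0.630959, PV = 67.007860
Price P = sum_t PV_t = 96.743757
First compute Macaulay numerator sum_t t * PV_t:
  t * PV_t at t = 1.0000: 5.805243
  t * PV_t at t = 2.0000: 10.871242
  t * PV_t at t = 3.0000: 15.268599
  t * PV_t at t = 4.0000: 19.061921
  t * PV_t at t = 5.0000: 22.310301
  t * PV_t at t = 6.0000: 25.067754
  t * PV_t at t = 7.0000: 469.055020
Macaulay duration D = 567.440081 / 96.743757 = 5.865392
Modified duration = D / (1 + y/m) = 5.865392 / (1 + 0.068000) = 5.491940


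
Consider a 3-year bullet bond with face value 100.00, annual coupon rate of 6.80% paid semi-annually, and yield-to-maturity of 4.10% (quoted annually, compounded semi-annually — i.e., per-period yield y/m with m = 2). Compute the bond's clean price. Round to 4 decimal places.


Answer: Price = 107.5492

Derivation:
Coupon per period c = face * coupon_rate / m = 3.400000
Periods per year m = 2; per-period yield y/m = 0.020500
Number of cashflows N = 6
Cashflows (t years, CF_t, discount factor 1/(1+y/m)^(m*t), PV):
  t = 0.5000: CF_t = 3.400000, DF = 0.979912, PV = 3.331700
  t = 1.0000: CF_t = 3.400000, DF = 0.960227, PV = 3.264772
  t = 1.5000: CF_t = 3.400000, DF = 0.940938, PV = 3.199189
  t = 2.0000: CF_t = 3.400000, DF = 0.922036, PV = 3.134923
  t = 2.5000: CF_t = 3.400000, DF = 0.903514, PV = 3.071948
  t = 3.0000: CF_t = 103.400000, DF = 0.885364, PV = 91.546656
Price P = sum_t PV_t = 107.549188


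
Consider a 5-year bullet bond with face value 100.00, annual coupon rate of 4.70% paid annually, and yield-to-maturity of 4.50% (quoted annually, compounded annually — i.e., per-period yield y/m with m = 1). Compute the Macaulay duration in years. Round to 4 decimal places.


Coupon per period c = face * coupon_rate / m = 4.700000
Periods per year m = 1; per-period yield y/m = 0.045000
Number of cashflows N = 5
Cashflows (t years, CF_t, discount factor 1/(1+y/m)^(m*t), PV):
  t = 1.0000: CF_t = 4.700000, DF = 0.956938, PV = 4.497608
  t = 2.0000: CF_t = 4.700000, DF = 0.915730, PV = 4.303931
  t = 3.0000: CF_t = 4.700000, DF = 0.876297, PV = 4.118594
  t = 4.0000: CF_t = 4.700000, DF = 0.838561, PV = 3.941238
  t = 5.0000: CF_t = 104.700000, DF = 0.802451, PV = 84.016625
Price P = sum_t PV_t = 100.877995
Macaulay numerator sum_t t * PV_t:
  t * PV_t at t = 1.0000: 4.497608
  t * PV_t at t = 2.0000: 8.607862
  t * PV_t at t = 3.0000: 12.355782
  t * PV_t at t = 4.0000: 15.764953
  t * PV_t at t = 5.0000: 420.083123
Macaulay duration D = (sum_t t * PV_t) / P = 461.309327 / 100.877995 = 4.572943

Answer: Macaulay duration = 4.5729 years


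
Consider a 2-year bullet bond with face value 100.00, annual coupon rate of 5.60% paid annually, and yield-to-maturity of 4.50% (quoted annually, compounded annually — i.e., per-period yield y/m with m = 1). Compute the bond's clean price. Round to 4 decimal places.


Coupon per period c = face * coupon_rate / m = 5.600000
Periods per year m = 1; per-period yield y/m = 0.045000
Number of cashflows N = 2
Cashflows (t years, CF_t, discount factor 1/(1+y/m)^(m*t), PV):
  t = 1.0000: CF_t = 5.600000, DF = 0.956938, PV = 5.358852
  t = 2.0000: CF_t = 105.600000, DF = 0.915730, PV = 96.701083
Price P = sum_t PV_t = 102.059935

Answer: Price = 102.0599


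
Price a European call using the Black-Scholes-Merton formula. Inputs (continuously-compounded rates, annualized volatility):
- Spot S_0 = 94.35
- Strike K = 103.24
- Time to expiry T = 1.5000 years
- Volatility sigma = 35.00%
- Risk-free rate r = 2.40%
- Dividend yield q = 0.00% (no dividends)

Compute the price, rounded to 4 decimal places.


d1 = (ln(S/K) + (r - q + 0.5*sigma^2) * T) / (sigma * sqrt(T)) = 0.08825138
d2 = d1 - sigma * sqrt(T) = -0.34040933
exp(-rT) = 0.96464029; exp(-qT) = 1.00000000
C = S_0 * exp(-qT) * N(d1) - K * exp(-rT) * N(d2)
N(d1) = 0.53516156; N(d2) = 0.36677415
C = 94.3500 * 1.00000000 * 0.53516156 - 103.2400 * 0.96464029 * 0.36677415 = 13.9657

Answer: Price = 13.9657


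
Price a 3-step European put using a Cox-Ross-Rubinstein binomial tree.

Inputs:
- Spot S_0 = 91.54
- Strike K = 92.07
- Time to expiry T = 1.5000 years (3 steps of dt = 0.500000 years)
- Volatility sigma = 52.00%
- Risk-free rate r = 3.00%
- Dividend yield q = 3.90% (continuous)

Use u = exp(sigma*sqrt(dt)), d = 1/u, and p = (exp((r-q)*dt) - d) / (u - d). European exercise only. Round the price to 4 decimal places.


dt = T/N = 0.500000
u = exp(sigma*sqrt(dt)) = 1.444402; d = 1/u = 0.692328
p = (exp((r-q)*dt) - d) / (u - d) = 0.403128
Discount per step: exp(-r*dt) = 0.985112
Stock lattice S(k, i) with i counting down-moves:
  k=0: S(0,0) = 91.5400
  k=1: S(1,0) = 132.2206; S(1,1) = 63.3757
  k=2: S(2,0) = 190.9797; S(2,1) = 91.5400; S(2,2) = 43.8768
  k=3: S(3,0) = 275.8515; S(3,1) = 132.2206; S(3,2) = 63.3757; S(3,3) = 30.3771
Terminal payoffs V(N, i) = max(K - S_T, 0):
  V(3,0) = 0.000000; V(3,1) = 0.000000; V(3,2) = 28.694300; V(3,3) = 61.692887
Backward induction: V(k, i) = exp(-r*dt) * [p * V(k+1, i) + (1-p) * V(k+1, i+1)].
  V(2,0) = exp(-r*dt) * [p*0.000000 + (1-p)*0.000000] = 0.000000
  V(2,1) = exp(-r*dt) * [p*0.000000 + (1-p)*28.694300] = 16.871840
  V(2,2) = exp(-r*dt) * [p*28.694300 + (1-p)*61.692887] = 47.669797
  V(1,0) = exp(-r*dt) * [p*0.000000 + (1-p)*16.871840] = 9.920402
  V(1,1) = exp(-r*dt) * [p*16.871840 + (1-p)*47.669797] = 34.729411
  V(0,0) = exp(-r*dt) * [p*9.920402 + (1-p)*34.729411] = 24.360050

Answer: Price = V(0,0) = 24.3601


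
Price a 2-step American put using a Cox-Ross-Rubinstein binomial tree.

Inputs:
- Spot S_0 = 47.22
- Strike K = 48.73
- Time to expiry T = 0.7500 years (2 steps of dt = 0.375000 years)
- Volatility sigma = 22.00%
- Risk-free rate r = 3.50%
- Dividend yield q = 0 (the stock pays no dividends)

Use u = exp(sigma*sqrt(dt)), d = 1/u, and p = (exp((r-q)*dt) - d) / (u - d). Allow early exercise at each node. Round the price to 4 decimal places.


dt = T/N = 0.375000
u = exp(sigma*sqrt(dt)) = 1.144219; d = 1/u = 0.873959
p = (exp((r-q)*dt) - d) / (u - d) = 0.515255
Discount per step: exp(-r*dt) = 0.986961
Stock lattice S(k, i) with i counting down-moves:
  k=0: S(0,0) = 47.2200
  k=1: S(1,0) = 54.0300; S(1,1) = 41.2683
  k=2: S(2,0) = 61.8221; S(2,1) = 47.2200; S(2,2) = 36.0668
Terminal payoffs V(N, i) = max(K - S_T, 0):
  V(2,0) = 0.000000; V(2,1) = 1.510000; V(2,2) = 12.663168
Backward induction: V(k, i) = exp(-r*dt) * [p * V(k+1, i) + (1-p) * V(k+1, i+1)]; then take max(V_cont, immediate exercise) for American.
  V(1,0) = exp(-r*dt) * [p*0.000000 + (1-p)*1.510000] = 0.722421; exercise = 0.000000; V(1,0) = max -> 0.722421
  V(1,1) = exp(-r*dt) * [p*1.510000 + (1-p)*12.663168] = 6.826259; exercise = 7.461661; V(1,1) = max -> 7.461661
  V(0,0) = exp(-r*dt) * [p*0.722421 + (1-p)*7.461661] = 3.937218; exercise = 1.510000; V(0,0) = max -> 3.937218

Answer: Price = V(0,0) = 3.9372


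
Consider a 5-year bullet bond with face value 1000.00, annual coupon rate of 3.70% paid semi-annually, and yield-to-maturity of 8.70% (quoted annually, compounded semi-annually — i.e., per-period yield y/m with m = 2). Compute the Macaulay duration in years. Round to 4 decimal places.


Answer: Macaulay duration = 4.5534 years

Derivation:
Coupon per period c = face * coupon_rate / m = 18.500000
Periods per year m = 2; per-period yield y/m = 0.043500
Number of cashflows N = 10
Cashflows (t years, CF_t, discount factor 1/(1+y/m)^(m*t), PV):
  t = 0.5000: CF_t = 18.500000, DF = 0.958313, PV = 17.728797
  t = 1.0000: CF_t = 18.500000, DF = 0.918365, PV = 16.989743
  t = 1.5000: CF_t = 18.500000, DF = 0.880081, PV = 16.281498
  t = 2.0000: CF_t = 18.500000, DF = 0.843393, PV = 15.602777
  t = 2.5000: CF_t = 18.500000, DF = 0.808235, PV = 14.952350
  t = 3.0000: CF_t = 18.500000, DF = 0.774543, PV = 14.329037
  t = 3.5000: CF_t = 18.500000, DF = 0.742254, PV = 13.731708
  t = 4.0000: CF_t = 18.500000, DF = 0.711312, PV = 13.159279
  t = 4.5000: CF_t = 18.500000, DF = 0.681660, PV = 12.610713
  t = 5.0000: CF_t = 1018.500000, DF = 0.653244, PV = 665.329070
Price P = sum_t PV_t = 800.714974
Macaulay numerator sum_t t * PV_t:
  t * PV_t at t = 0.5000: 8.864399
  t * PV_t at t = 1.0000: 16.989743
  t * PV_t at t = 1.5000: 24.422247
  t * PV_t at t = 2.0000: 31.205555
  t * PV_t at t = 2.5000: 37.380876
  t * PV_t at t = 3.0000: 42.987111
  t * PV_t at t = 3.5000: 48.060977
  t * PV_t at t = 4.0000: 52.637117
  t * PV_t at t = 4.5000: 56.748209
  t * PV_t at t = 5.0000: 3326.645350
Macaulay duration D = (sum_t t * PV_t) / P = 3645.941585 / 800.714974 = 4.553358


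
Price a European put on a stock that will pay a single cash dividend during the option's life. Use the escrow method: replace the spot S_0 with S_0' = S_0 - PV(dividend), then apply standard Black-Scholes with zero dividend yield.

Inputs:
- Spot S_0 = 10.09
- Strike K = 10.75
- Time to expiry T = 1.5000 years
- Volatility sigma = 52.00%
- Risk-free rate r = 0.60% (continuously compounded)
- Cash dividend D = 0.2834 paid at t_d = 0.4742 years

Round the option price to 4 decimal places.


Answer: Price = 3.0000

Derivation:
PV(D) = D * exp(-r * t_d) = 0.2834 * 0.99715884 = 0.28259482
S_0' = S_0 - PV(D) = 10.0900 - 0.28259482 = 9.80740518
d1 = (ln(S_0'/K) + (r + sigma^2/2)*T) / (sigma*sqrt(T)) = 0.18847250
d2 = d1 - sigma*sqrt(T) = -0.44839484
exp(-rT) = 0.99104038
N(-d1) = 0.42525314; N(-d2) = 0.67306587
P = K * exp(-rT) * N(-d2) - S_0' * N(-d1) = 10.7500 * 0.99104038 * 0.67306587 - 9.80740518 * 0.42525314 = 3.0000


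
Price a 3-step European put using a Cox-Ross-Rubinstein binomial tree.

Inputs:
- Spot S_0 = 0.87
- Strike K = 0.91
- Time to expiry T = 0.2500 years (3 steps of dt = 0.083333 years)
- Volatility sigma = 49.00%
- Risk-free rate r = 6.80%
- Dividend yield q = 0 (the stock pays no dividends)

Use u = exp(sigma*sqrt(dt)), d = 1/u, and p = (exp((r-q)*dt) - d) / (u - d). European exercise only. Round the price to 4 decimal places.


dt = T/N = 0.083333
u = exp(sigma*sqrt(dt)) = 1.151944; d = 1/u = 0.868098
p = (exp((r-q)*dt) - d) / (u - d) = 0.484717
Discount per step: exp(-r*dt) = 0.994349
Stock lattice S(k, i) with i counting down-moves:
  k=0: S(0,0) = 0.8700
  k=1: S(1,0) = 1.0022; S(1,1) = 0.7552
  k=2: S(2,0) = 1.1545; S(2,1) = 0.8700; S(2,2) = 0.6556
  k=3: S(3,0) = 1.3299; S(3,1) = 1.0022; S(3,2) = 0.7552; S(3,3) = 0.5691
Terminal payoffs V(N, i) = max(K - S_T, 0):
  V(3,0) = 0.000000; V(3,1) = 0.000000; V(3,2) = 0.154755; V(3,3) = 0.340852
Backward induction: V(k, i) = exp(-r*dt) * [p * V(k+1, i) + (1-p) * V(k+1, i+1)].
  V(2,0) = exp(-r*dt) * [p*0.000000 + (1-p)*0.000000] = 0.000000
  V(2,1) = exp(-r*dt) * [p*0.000000 + (1-p)*0.154755] = 0.079292
  V(2,2) = exp(-r*dt) * [p*0.154755 + (1-p)*0.340852] = 0.249231
  V(1,0) = exp(-r*dt) * [p*0.000000 + (1-p)*0.079292] = 0.040627
  V(1,1) = exp(-r*dt) * [p*0.079292 + (1-p)*0.249231] = 0.165916
  V(0,0) = exp(-r*dt) * [p*0.040627 + (1-p)*0.165916] = 0.104592

Answer: Price = V(0,0) = 0.1046


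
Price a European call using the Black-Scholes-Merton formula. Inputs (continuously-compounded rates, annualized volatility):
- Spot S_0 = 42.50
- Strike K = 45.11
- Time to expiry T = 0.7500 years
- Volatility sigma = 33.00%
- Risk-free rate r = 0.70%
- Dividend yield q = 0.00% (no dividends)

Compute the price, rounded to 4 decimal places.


Answer: Price = 3.8659

Derivation:
d1 = (ln(S/K) + (r - q + 0.5*sigma^2) * T) / (sigma * sqrt(T)) = -0.04728105
d2 = d1 - sigma * sqrt(T) = -0.33306944
exp(-rT) = 0.99476376; exp(-qT) = 1.00000000
C = S_0 * exp(-qT) * N(d1) - K * exp(-rT) * N(d2)
N(d1) = 0.48114461; N(d2) = 0.36954094
C = 42.5000 * 1.00000000 * 0.48114461 - 45.1100 * 0.99476376 * 0.36954094 = 3.8659


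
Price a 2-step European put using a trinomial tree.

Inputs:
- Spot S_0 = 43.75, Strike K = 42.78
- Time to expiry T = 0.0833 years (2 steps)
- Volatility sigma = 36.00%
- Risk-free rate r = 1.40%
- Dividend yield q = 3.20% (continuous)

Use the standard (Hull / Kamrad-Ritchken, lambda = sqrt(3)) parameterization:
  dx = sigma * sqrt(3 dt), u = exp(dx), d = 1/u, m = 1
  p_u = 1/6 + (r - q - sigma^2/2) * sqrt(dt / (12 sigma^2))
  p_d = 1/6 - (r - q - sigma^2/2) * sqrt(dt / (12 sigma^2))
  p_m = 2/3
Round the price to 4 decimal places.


Answer: Price = V(0,0) = 1.3093

Derivation:
dt = T/N = 0.041650; dx = sigma*sqrt(3*dt) = 0.127254
u = exp(dx) = 1.135705; d = 1/u = 0.880510
p_u = 0.153116, p_m = 0.666667, p_d = 0.180217
Discount per step: exp(-r*dt) = 0.999417
Stock lattice S(k, j) with j the centered position index:
  k=0: S(0,+0) = 43.7500
  k=1: S(1,-1) = 38.5223; S(1,+0) = 43.7500; S(1,+1) = 49.6871
  k=2: S(2,-2) = 33.9193; S(2,-1) = 38.5223; S(2,+0) = 43.7500; S(2,+1) = 49.6871; S(2,+2) = 56.4299
Terminal payoffs V(N, j) = max(K - S_T, 0):
  V(2,-2) = 8.860703; V(2,-1) = 4.257679; V(2,+0) = 0.000000; V(2,+1) = 0.000000; V(2,+2) = 0.000000
Backward induction: V(k, j) = exp(-r*dt) * [p_u * V(k+1, j+1) + p_m * V(k+1, j) + p_d * V(k+1, j-1)]
  V(1,-1) = exp(-r*dt) * [p_u*0.000000 + p_m*4.257679 + p_d*8.860703] = 4.432715
  V(1,+0) = exp(-r*dt) * [p_u*0.000000 + p_m*0.000000 + p_d*4.257679] = 0.766858
  V(1,+1) = exp(-r*dt) * [p_u*0.000000 + p_m*0.000000 + p_d*0.000000] = 0.000000
  V(0,+0) = exp(-r*dt) * [p_u*0.000000 + p_m*0.766858 + p_d*4.432715] = 1.309325


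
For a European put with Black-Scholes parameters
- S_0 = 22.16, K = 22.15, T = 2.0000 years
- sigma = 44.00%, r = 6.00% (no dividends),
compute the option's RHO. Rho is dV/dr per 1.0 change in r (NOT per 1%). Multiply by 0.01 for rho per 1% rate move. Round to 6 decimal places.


d1 = 0.5046996593; d2 = -0.1175543081
phi(d1) = 0.3512351256; exp(-qT) = 1.0000000000; exp(-rT) = 0.8869204367
N(-d2) = 0.5467895947
Rho = -K*T*exp(-rT)*N(-d2) = -22.1500 * 2.0000 * 0.8869204367 * 0.5467895947 = -21.483678

Answer: Rho = -21.483678


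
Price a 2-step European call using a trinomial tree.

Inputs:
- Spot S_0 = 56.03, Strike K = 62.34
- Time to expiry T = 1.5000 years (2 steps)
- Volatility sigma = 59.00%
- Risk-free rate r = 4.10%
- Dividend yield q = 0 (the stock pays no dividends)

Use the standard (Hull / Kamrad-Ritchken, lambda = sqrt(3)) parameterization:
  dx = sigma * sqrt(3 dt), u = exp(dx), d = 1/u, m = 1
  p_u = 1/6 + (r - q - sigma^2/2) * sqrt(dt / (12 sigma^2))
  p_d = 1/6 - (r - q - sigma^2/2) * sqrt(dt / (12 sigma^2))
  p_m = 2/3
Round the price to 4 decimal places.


dt = T/N = 0.750000; dx = sigma*sqrt(3*dt) = 0.885000
u = exp(dx) = 2.422984; d = 1/u = 0.412714
p_u = 0.110290, p_m = 0.666667, p_d = 0.223044
Discount per step: exp(-r*dt) = 0.969718
Stock lattice S(k, j) with j the centered position index:
  k=0: S(0,+0) = 56.0300
  k=1: S(1,-1) = 23.1244; S(1,+0) = 56.0300; S(1,+1) = 135.7598
  k=2: S(2,-2) = 9.5438; S(2,-1) = 23.1244; S(2,+0) = 56.0300; S(2,+1) = 135.7598; S(2,+2) = 328.9439
Terminal payoffs V(N, j) = max(S_T - K, 0):
  V(2,-2) = 0.000000; V(2,-1) = 0.000000; V(2,+0) = 0.000000; V(2,+1) = 73.419815; V(2,+2) = 266.603914
Backward induction: V(k, j) = exp(-r*dt) * [p_u * V(k+1, j+1) + p_m * V(k+1, j) + p_d * V(k+1, j-1)]
  V(1,-1) = exp(-r*dt) * [p_u*0.000000 + p_m*0.000000 + p_d*0.000000] = 0.000000
  V(1,+0) = exp(-r*dt) * [p_u*73.419815 + p_m*0.000000 + p_d*0.000000] = 7.852231
  V(1,+1) = exp(-r*dt) * [p_u*266.603914 + p_m*73.419815 + p_d*0.000000] = 75.977567
  V(0,+0) = exp(-r*dt) * [p_u*75.977567 + p_m*7.852231 + p_d*0.000000] = 13.202082

Answer: Price = V(0,0) = 13.2021


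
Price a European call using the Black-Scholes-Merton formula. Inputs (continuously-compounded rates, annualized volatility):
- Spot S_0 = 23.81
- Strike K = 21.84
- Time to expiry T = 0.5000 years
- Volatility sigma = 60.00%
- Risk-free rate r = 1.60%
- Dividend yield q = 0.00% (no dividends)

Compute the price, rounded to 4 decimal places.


d1 = (ln(S/K) + (r - q + 0.5*sigma^2) * T) / (sigma * sqrt(T)) = 0.43454660
d2 = d1 - sigma * sqrt(T) = 0.01028253
exp(-rT) = 0.99203191; exp(-qT) = 1.00000000
C = S_0 * exp(-qT) * N(d1) - K * exp(-rT) * N(d2)
N(d1) = 0.66805422; N(d2) = 0.50410207
C = 23.8100 * 1.00000000 * 0.66805422 - 21.8400 * 0.99203191 * 0.50410207 = 4.9845

Answer: Price = 4.9845


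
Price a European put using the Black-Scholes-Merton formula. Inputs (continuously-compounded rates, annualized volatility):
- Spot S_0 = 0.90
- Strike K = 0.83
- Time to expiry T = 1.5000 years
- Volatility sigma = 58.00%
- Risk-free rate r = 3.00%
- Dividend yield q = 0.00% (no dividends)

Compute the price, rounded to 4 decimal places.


d1 = (ln(S/K) + (r - q + 0.5*sigma^2) * T) / (sigma * sqrt(T)) = 0.53250930
d2 = d1 - sigma * sqrt(T) = -0.17784272
exp(-rT) = 0.95599748; exp(-qT) = 1.00000000
P = K * exp(-rT) * N(-d2) - S_0 * exp(-qT) * N(-d1)
N(-d1) = 0.29718665; N(-d2) = 0.57057675
P = 0.8300 * 0.95599748 * 0.57057675 - 0.9000 * 1.00000000 * 0.29718665 = 0.1853

Answer: Price = 0.1853


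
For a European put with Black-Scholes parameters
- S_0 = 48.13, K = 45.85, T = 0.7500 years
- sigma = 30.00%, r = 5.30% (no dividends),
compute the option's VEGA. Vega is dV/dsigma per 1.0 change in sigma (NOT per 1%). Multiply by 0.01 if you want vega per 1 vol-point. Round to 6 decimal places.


d1 = 0.4696955543; d2 = 0.2098879331
phi(d1) = 0.3572764275; exp(-qT) = 1.0000000000; exp(-rT) = 0.9610296665
Vega = S * exp(-qT) * phi(d1) * sqrt(T) = 48.1300 * 1.0000000000 * 0.3572764275 * 0.8660254038 = 14.891926

Answer: Vega = 14.891926


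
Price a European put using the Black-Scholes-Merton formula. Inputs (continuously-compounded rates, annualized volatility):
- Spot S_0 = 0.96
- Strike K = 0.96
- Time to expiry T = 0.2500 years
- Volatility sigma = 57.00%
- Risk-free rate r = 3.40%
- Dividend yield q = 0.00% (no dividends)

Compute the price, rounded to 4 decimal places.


Answer: Price = 0.1043

Derivation:
d1 = (ln(S/K) + (r - q + 0.5*sigma^2) * T) / (sigma * sqrt(T)) = 0.17232456
d2 = d1 - sigma * sqrt(T) = -0.11267544
exp(-rT) = 0.99153602; exp(-qT) = 1.00000000
P = K * exp(-rT) * N(-d2) - S_0 * exp(-qT) * N(-d1)
N(-d1) = 0.43159119; N(-d2) = 0.54485606
P = 0.9600 * 0.99153602 * 0.54485606 - 0.9600 * 1.00000000 * 0.43159119 = 0.1043


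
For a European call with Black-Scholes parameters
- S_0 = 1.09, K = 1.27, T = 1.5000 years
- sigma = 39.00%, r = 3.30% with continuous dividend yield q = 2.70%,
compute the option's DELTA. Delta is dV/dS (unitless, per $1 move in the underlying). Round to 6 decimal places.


d1 = -0.0623137718; d2 = -0.5399642716
phi(d1) = 0.3981684841; exp(-qT) = 0.9603091645; exp(-rT) = 0.9517051581
N(d1) = 0.4751564808
Delta = exp(-qT) * N(d1) = 0.9603091645 * 0.4751564808 = 0.456297

Answer: Delta = 0.456297


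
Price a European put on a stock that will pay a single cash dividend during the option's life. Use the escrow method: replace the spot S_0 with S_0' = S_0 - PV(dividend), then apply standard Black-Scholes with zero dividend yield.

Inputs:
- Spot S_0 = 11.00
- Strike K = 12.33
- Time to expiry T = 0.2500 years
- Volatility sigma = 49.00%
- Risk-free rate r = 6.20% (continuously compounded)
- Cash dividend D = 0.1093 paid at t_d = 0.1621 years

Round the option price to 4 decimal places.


Answer: Price = 1.8548

Derivation:
PV(D) = D * exp(-r * t_d) = 0.1093 * 0.99000013 = 0.10820701
S_0' = S_0 - PV(D) = 11.0000 - 0.10820701 = 10.89179299
d1 = (ln(S_0'/K) + (r + sigma^2/2)*T) / (sigma*sqrt(T)) = -0.32046224
d2 = d1 - sigma*sqrt(T) = -0.56546224
exp(-rT) = 0.98461951
N(-d1) = 0.62569102; N(-d2) = 0.71412030
P = K * exp(-rT) * N(-d2) - S_0' * N(-d1) = 12.3300 * 0.98461951 * 0.71412030 - 10.89179299 * 0.62569102 = 1.8548
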